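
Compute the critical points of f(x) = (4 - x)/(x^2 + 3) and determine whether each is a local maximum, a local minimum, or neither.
f'(x) = (-x^2 + 2*x*(x - 4) - 3)/(x^2 + 3)^2

Solve f'(x) = 0:
  f'(x) = (x^2 - 8*x - 3)/(x^2 + 3)^2; the denominator is positive wherever f is defined, so f'(x) = 0 ⇔ x^2 - 8*x - 3 = 0.
  x^2 - 8*x - 3 = 0 has no rational roots; quadratic formula: x = (8 ± √76)/2.
  ⇒ x = 4 - sqrt(19) ≈ -0.3589, 4 + sqrt(19) ≈ 8.3589

f''(x) = 2*(4*x^2*(4 - x) + (3*x - 4)*(x^2 + 3))/(x^2 + 3)^3
Second-derivative test at each critical point:
  f''(-0.3589) = -0.8905 < 0 → local maximum
  f''(8.3589) = 0.0016 > 0 → local minimum

Critical points: x = 4 - sqrt(19) ≈ -0.3589 (local maximum); x = 4 + sqrt(19) ≈ 8.3589 (local minimum)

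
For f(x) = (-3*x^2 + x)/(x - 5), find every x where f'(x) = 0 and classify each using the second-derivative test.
f'(x) = (-3*x^2 + 30*x - 5)/(x^2 - 10*x + 25)

Solve f'(x) = 0:
  f'(x) = -(3*x^2 - 30*x + 5)/(x - 5)^2; the denominator is positive wherever f is defined, so f'(x) = 0 ⇔ -3*x^2 + 30*x - 5 = 0.
  3*x^2 - 30*x + 5 = 0 has no rational roots; quadratic formula: x = (30 ± √840)/6.
  ⇒ x = 5 - sqrt(210)/3 ≈ 0.1695, sqrt(210)/3 + 5 ≈ 9.8305

f''(x) = -140/(x^3 - 15*x^2 + 75*x - 125)
Second-derivative test at each critical point:
  f''(0.1695) = 1.2421 > 0 → local minimum
  f''(9.8305) = -1.2421 < 0 → local maximum

Critical points: x = 5 - sqrt(210)/3 ≈ 0.1695 (local minimum); x = sqrt(210)/3 + 5 ≈ 9.8305 (local maximum)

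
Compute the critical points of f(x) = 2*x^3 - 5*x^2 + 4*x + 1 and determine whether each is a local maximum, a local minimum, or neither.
f'(x) = 6*x^2 - 10*x + 4

Solve f'(x) = 0:
  Factor: 6*x^2 - 10*x + 4 = 2*(x - 1)*(3*x - 2) = 0.
  ⇒ x = 2/3, 1

f''(x) = 12*x - 10
Second-derivative test at each critical point:
  f''(2/3) = -2 < 0 → local maximum
  f''(1) = 2 > 0 → local minimum

Critical points: x = 2/3 (local maximum); x = 1 (local minimum)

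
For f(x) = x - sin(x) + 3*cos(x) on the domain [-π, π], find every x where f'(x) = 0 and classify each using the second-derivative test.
f'(x) = -3*sin(x) - cos(x) + 1

Solve f'(x) = 0 on [-π, π]:
  f'(x) = 0 ⇔ -3*sin(x) - cos(x) = -1. Write the left side as R·cos(x + φ) with R = √((-1)² + 3²) = sqrt(10), cos φ = -sqrt(10)/10, sin φ = 3*sqrt(10)/10; then cos(x + φ) = -sqrt(10)/10. Solve for x and keep the solutions lying in [-π, π].
  ⇒ x = 0, pi - atan(3/4) ≈ 2.4981

f''(x) = sin(x) - 3*cos(x)
Second-derivative test at each critical point:
  f''(0) = -3 < 0 → local maximum
  f''(2.4981) = 3 > 0 → local minimum

Critical points: x = 0 (local maximum); x = pi - atan(3/4) ≈ 2.4981 (local minimum)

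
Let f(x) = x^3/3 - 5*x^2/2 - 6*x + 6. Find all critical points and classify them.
f'(x) = x^2 - 5*x - 6

Solve f'(x) = 0:
  Factor: x^2 - 5*x - 6 = (x - 6)*(x + 1) = 0.
  ⇒ x = -1, 6

f''(x) = 2*x - 5
Second-derivative test at each critical point:
  f''(-1) = -7 < 0 → local maximum
  f''(6) = 7 > 0 → local minimum

Critical points: x = -1 (local maximum); x = 6 (local minimum)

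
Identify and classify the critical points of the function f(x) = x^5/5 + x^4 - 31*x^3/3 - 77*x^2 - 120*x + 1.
f'(x) = x^4 + 4*x^3 - 31*x^2 - 154*x - 120

Solve f'(x) = 0:
  Factor: x^4 + 4*x^3 - 31*x^2 - 154*x - 120 = (x - 6)*(x + 1)*(x + 4)*(x + 5) = 0.
  ⇒ x = -5, -4, -1, 6

f''(x) = 4*x^3 + 12*x^2 - 62*x - 154
Second-derivative test at each critical point:
  f''(-5) = -44 < 0 → local maximum
  f''(-4) = 30 > 0 → local minimum
  f''(-1) = -84 < 0 → local maximum
  f''(6) = 770 > 0 → local minimum

Critical points: x = -5 (local maximum); x = -4 (local minimum); x = -1 (local maximum); x = 6 (local minimum)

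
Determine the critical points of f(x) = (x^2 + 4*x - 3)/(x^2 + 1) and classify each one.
f'(x) = 4*(-x^2 + 2*x + 1)/(x^4 + 2*x^2 + 1)

Solve f'(x) = 0:
  f'(x) = -4*(x^2 - 2*x - 1)/(x^2 + 1)^2; the denominator is positive wherever f is defined, so f'(x) = 0 ⇔ -4*x^2 + 8*x + 4 = 0.
  Factor: -4*x^2 + 8*x + 4 = -4*(x^2 - 2*x - 1); x^2 - 2*x - 1 = 0 has no rational roots; quadratic formula: x = (2 ± √8)/2.
  ⇒ x = 1 - sqrt(2) ≈ -0.4142, 1 + sqrt(2) ≈ 2.4142

f''(x) = 8*(x^3 - 3*x^2 - 3*x + 1)/(x^6 + 3*x^4 + 3*x^2 + 1)
Second-derivative test at each critical point:
  f''(-0.4142) = 8.2426 > 0 → local minimum
  f''(2.4142) = -0.2426 < 0 → local maximum

Critical points: x = 1 - sqrt(2) ≈ -0.4142 (local minimum); x = 1 + sqrt(2) ≈ 2.4142 (local maximum)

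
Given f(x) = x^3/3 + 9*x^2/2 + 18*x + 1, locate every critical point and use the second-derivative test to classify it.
f'(x) = x^2 + 9*x + 18

Solve f'(x) = 0:
  Factor: x^2 + 9*x + 18 = (x + 3)*(x + 6) = 0.
  ⇒ x = -6, -3

f''(x) = 2*x + 9
Second-derivative test at each critical point:
  f''(-6) = -3 < 0 → local maximum
  f''(-3) = 3 > 0 → local minimum

Critical points: x = -6 (local maximum); x = -3 (local minimum)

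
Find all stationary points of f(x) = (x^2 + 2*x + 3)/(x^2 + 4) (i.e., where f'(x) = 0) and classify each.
f'(x) = 2*(-x^2 + x + 4)/(x^4 + 8*x^2 + 16)

Solve f'(x) = 0:
  f'(x) = -2*(x^2 - x - 4)/(x^2 + 4)^2; the denominator is positive wherever f is defined, so f'(x) = 0 ⇔ -2*x^2 + 2*x + 8 = 0.
  Factor: -2*x^2 + 2*x + 8 = -2*(x^2 - x - 4); x^2 - x - 4 = 0 has no rational roots; quadratic formula: x = (1 ± √17)/2.
  ⇒ x = 1/2 - sqrt(17)/2 ≈ -1.5616, 1/2 + sqrt(17)/2 ≈ 2.5616

f''(x) = 2*(2*x^3 - 3*x^2 - 24*x + 4)/(x^6 + 12*x^4 + 48*x^2 + 64)
Second-derivative test at each critical point:
  f''(-1.5616) = 0.1989 > 0 → local minimum
  f''(2.5616) = -0.0739 < 0 → local maximum

Critical points: x = 1/2 - sqrt(17)/2 ≈ -1.5616 (local minimum); x = 1/2 + sqrt(17)/2 ≈ 2.5616 (local maximum)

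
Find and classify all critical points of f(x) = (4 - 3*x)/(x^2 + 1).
f'(x) = (3*x^2 - 8*x - 3)/(x^4 + 2*x^2 + 1)

Solve f'(x) = 0:
  f'(x) = (x - 3)*(3*x + 1)/(x^2 + 1)^2; the denominator is positive wherever f is defined, so f'(x) = 0 ⇔ 3*x^2 - 8*x - 3 = 0.
  Factor: 3*x^2 - 8*x - 3 = (x - 3)*(3*x + 1) = 0.
  ⇒ x = -1/3, 3

f''(x) = 2*(4*x^2*(4 - 3*x) + (9*x - 4)*(x^2 + 1))/(x^2 + 1)^3
Second-derivative test at each critical point:
  f''(-1/3) = -81/10 < 0 → local maximum
  f''(3) = 1/10 > 0 → local minimum

Critical points: x = -1/3 (local maximum); x = 3 (local minimum)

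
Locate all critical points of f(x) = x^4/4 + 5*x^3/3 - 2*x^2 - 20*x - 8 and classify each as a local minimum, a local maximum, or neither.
f'(x) = x^3 + 5*x^2 - 4*x - 20

Solve f'(x) = 0:
  Factor: x^3 + 5*x^2 - 4*x - 20 = (x - 2)*(x + 2)*(x + 5) = 0.
  ⇒ x = -5, -2, 2

f''(x) = 3*x^2 + 10*x - 4
Second-derivative test at each critical point:
  f''(-5) = 21 > 0 → local minimum
  f''(-2) = -12 < 0 → local maximum
  f''(2) = 28 > 0 → local minimum

Critical points: x = -5 (local minimum); x = -2 (local maximum); x = 2 (local minimum)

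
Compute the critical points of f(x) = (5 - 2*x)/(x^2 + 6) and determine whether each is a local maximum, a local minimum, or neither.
f'(x) = 2*(x^2 - 5*x - 6)/(x^4 + 12*x^2 + 36)

Solve f'(x) = 0:
  f'(x) = 2*(x - 6)*(x + 1)/(x^2 + 6)^2; the denominator is positive wherever f is defined, so f'(x) = 0 ⇔ 2*x^2 - 10*x - 12 = 0.
  Factor: 2*x^2 - 10*x - 12 = 2*(x - 6)*(x + 1) = 0.
  ⇒ x = -1, 6

f''(x) = 2*(4*x^2*(5 - 2*x) + (6*x - 5)*(x^2 + 6))/(x^2 + 6)^3
Second-derivative test at each critical point:
  f''(-1) = -2/7 < 0 → local maximum
  f''(6) = 1/126 > 0 → local minimum

Critical points: x = -1 (local maximum); x = 6 (local minimum)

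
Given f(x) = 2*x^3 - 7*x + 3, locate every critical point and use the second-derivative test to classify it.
f'(x) = 6*x^2 - 7

Solve f'(x) = 0:
  6*x^2 - 7 = 0 has no rational roots; quadratic formula: x = (0 ± √168)/12.
  ⇒ x = -sqrt(42)/6 ≈ -1.0801, sqrt(42)/6 ≈ 1.0801

f''(x) = 12*x
Second-derivative test at each critical point:
  f''(-1.0801) = -12.9615 < 0 → local maximum
  f''(1.0801) = 12.9615 > 0 → local minimum

Critical points: x = -sqrt(42)/6 ≈ -1.0801 (local maximum); x = sqrt(42)/6 ≈ 1.0801 (local minimum)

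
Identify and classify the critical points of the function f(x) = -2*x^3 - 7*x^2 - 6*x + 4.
f'(x) = -6*x^2 - 14*x - 6

Solve f'(x) = 0:
  Factor: -6*x^2 - 14*x - 6 = -2*(3*x^2 + 7*x + 3); 3*x^2 + 7*x + 3 = 0 has no rational roots; quadratic formula: x = (-7 ± √13)/6.
  ⇒ x = -7/6 - sqrt(13)/6 ≈ -1.7676, -7/6 + sqrt(13)/6 ≈ -0.5657

f''(x) = -12*x - 14
Second-derivative test at each critical point:
  f''(-1.7676) = 7.2111 > 0 → local minimum
  f''(-0.5657) = -7.2111 < 0 → local maximum

Critical points: x = -7/6 - sqrt(13)/6 ≈ -1.7676 (local minimum); x = -7/6 + sqrt(13)/6 ≈ -0.5657 (local maximum)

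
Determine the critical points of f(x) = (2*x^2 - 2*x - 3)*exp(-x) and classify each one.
f'(x) = (-2*x^2 + 6*x + 1)*exp(-x)

Solve f'(x) = 0:
  f'(x) = (-2*x^2 + 6*x + 1)·exp(-x) and exp(-x) > 0 for every x, so f'(x) = 0 ⇔ -2*x^2 + 6*x + 1 = 0.
  2*x^2 - 6*x - 1 = 0 has no rational roots; quadratic formula: x = (6 ± √44)/4.
  ⇒ x = 3/2 - sqrt(11)/2 ≈ -0.1583, 3/2 + sqrt(11)/2 ≈ 3.1583

f''(x) = (2*x^2 - 10*x + 5)*exp(-x)
Second-derivative test at each critical point:
  f''(-0.1583) = 7.7711 > 0 → local minimum
  f''(3.1583) = -0.2819 < 0 → local maximum

Critical points: x = 3/2 - sqrt(11)/2 ≈ -0.1583 (local minimum); x = 3/2 + sqrt(11)/2 ≈ 3.1583 (local maximum)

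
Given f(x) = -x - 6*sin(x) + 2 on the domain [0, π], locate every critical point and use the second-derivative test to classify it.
f'(x) = -6*cos(x) - 1

Solve f'(x) = 0 on [0, π]:
  f'(x) = 0 ⇔ cos(x) = -1/6, i.e. x = ±arccos(-1/6) + 2nπ; keep the solutions lying in [0, π].
  ⇒ x = acos(-1/6) ≈ 1.7382

f''(x) = 6*sin(x)
Second-derivative test at each critical point:
  f''(1.7382) = 5.9161 > 0 → local minimum

Critical points: x = acos(-1/6) ≈ 1.7382 (local minimum)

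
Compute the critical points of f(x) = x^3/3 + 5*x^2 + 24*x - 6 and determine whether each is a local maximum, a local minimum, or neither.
f'(x) = x^2 + 10*x + 24

Solve f'(x) = 0:
  Factor: x^2 + 10*x + 24 = (x + 4)*(x + 6) = 0.
  ⇒ x = -6, -4

f''(x) = 2*x + 10
Second-derivative test at each critical point:
  f''(-6) = -2 < 0 → local maximum
  f''(-4) = 2 > 0 → local minimum

Critical points: x = -6 (local maximum); x = -4 (local minimum)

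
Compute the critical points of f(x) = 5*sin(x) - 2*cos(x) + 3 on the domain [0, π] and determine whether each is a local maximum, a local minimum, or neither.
f'(x) = 2*sin(x) + 5*cos(x)

Solve f'(x) = 0 on [0, π]:
  f'(x) = 0 ⇔ 5*cos(x) = -2*sin(x) ⇔ tan(x) = -5/2, i.e. x = arctan(-5/2) + nπ; keep the solutions lying in [0, π].
  ⇒ x = pi - atan(5/2) ≈ 1.9513

f''(x) = -5*sin(x) + 2*cos(x)
Second-derivative test at each critical point:
  f''(1.9513) = -5.3852 < 0 → local maximum

Critical points: x = pi - atan(5/2) ≈ 1.9513 (local maximum)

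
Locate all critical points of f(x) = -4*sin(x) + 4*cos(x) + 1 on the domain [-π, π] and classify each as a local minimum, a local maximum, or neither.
f'(x) = -4*sqrt(2)*sin(x + pi/4)

Solve f'(x) = 0 on [-π, π]:
  f'(x) = 0 ⇔ -4*cos(x) = 4*sin(x) ⇔ tan(x) = -1, i.e. x = arctan(-1) + nπ; keep the solutions lying in [-π, π].
  ⇒ x = -pi/4 ≈ -0.7854, 3*pi/4 ≈ 2.3562

f''(x) = -4*sqrt(2)*cos(x + pi/4)
Second-derivative test at each critical point:
  f''(-0.7854) = -5.6569 < 0 → local maximum
  f''(2.3562) = 5.6569 > 0 → local minimum

Critical points: x = -pi/4 ≈ -0.7854 (local maximum); x = 3*pi/4 ≈ 2.3562 (local minimum)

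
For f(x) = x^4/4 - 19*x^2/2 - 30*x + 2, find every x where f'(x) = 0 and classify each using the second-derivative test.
f'(x) = x^3 - 19*x - 30

Solve f'(x) = 0:
  Factor: x^3 - 19*x - 30 = (x - 5)*(x + 2)*(x + 3) = 0.
  ⇒ x = -3, -2, 5

f''(x) = 3*x^2 - 19
Second-derivative test at each critical point:
  f''(-3) = 8 > 0 → local minimum
  f''(-2) = -7 < 0 → local maximum
  f''(5) = 56 > 0 → local minimum

Critical points: x = -3 (local minimum); x = -2 (local maximum); x = 5 (local minimum)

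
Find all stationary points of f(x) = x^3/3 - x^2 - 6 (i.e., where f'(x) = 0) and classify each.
f'(x) = x*(x - 2)

Solve f'(x) = 0:
  Factor: x^2 - 2*x = x*(x - 2) = 0.
  ⇒ x = 0, 2

f''(x) = 2*x - 2
Second-derivative test at each critical point:
  f''(0) = -2 < 0 → local maximum
  f''(2) = 2 > 0 → local minimum

Critical points: x = 0 (local maximum); x = 2 (local minimum)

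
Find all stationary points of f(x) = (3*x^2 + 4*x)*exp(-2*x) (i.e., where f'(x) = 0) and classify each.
f'(x) = 2*(-3*x^2 - x + 2)*exp(-2*x)

Solve f'(x) = 0:
  f'(x) = (-6*x^2 - 2*x + 4)·exp(-2*x) and exp(-2*x) > 0 for every x, so f'(x) = 0 ⇔ -6*x^2 - 2*x + 4 = 0.
  Factor: -6*x^2 - 2*x + 4 = -2*(x + 1)*(3*x - 2) = 0.
  ⇒ x = -1, 2/3

f''(x) = 2*(6*x^2 - 4*x - 5)*exp(-2*x)
Second-derivative test at each critical point:
  f''(-1) = 73.8906 > 0 → local minimum
  f''(2/3) = -2.6360 < 0 → local maximum

Critical points: x = -1 (local minimum); x = 2/3 (local maximum)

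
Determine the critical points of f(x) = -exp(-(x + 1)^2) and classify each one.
f'(x) = 2*(x + 1)*exp(-(x + 1)^2)

Solve f'(x) = 0:
  f'(x) = (2*x + 2)·exp(-(x + 1)^2) and exp(-(x + 1)^2) > 0 for every x, so f'(x) = 0 ⇔ 2*x + 2 = 0.
  Factor: 2*x + 2 = 2*(x + 1) = 0.
  ⇒ x = -1

f''(x) = 2*(1 - 2*(x + 1)^2)*exp(-(x + 1)^2)
Second-derivative test at each critical point:
  f''(-1) = 2 > 0 → local minimum

Critical points: x = -1 (local minimum)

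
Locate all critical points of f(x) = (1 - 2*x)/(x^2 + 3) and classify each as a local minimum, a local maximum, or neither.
f'(x) = 2*(x^2 - x - 3)/(x^4 + 6*x^2 + 9)

Solve f'(x) = 0:
  f'(x) = 2*(x^2 - x - 3)/(x^2 + 3)^2; the denominator is positive wherever f is defined, so f'(x) = 0 ⇔ 2*x^2 - 2*x - 6 = 0.
  Factor: 2*x^2 - 2*x - 6 = 2*(x^2 - x - 3); x^2 - x - 3 = 0 has no rational roots; quadratic formula: x = (1 ± √13)/2.
  ⇒ x = 1/2 - sqrt(13)/2 ≈ -1.3028, 1/2 + sqrt(13)/2 ≈ 2.3028

f''(x) = 2*(4*x^2*(1 - 2*x) + (6*x - 1)*(x^2 + 3))/(x^2 + 3)^3
Second-derivative test at each critical point:
  f''(-1.3028) = -0.3268 < 0 → local maximum
  f''(2.3028) = 0.1046 > 0 → local minimum

Critical points: x = 1/2 - sqrt(13)/2 ≈ -1.3028 (local maximum); x = 1/2 + sqrt(13)/2 ≈ 2.3028 (local minimum)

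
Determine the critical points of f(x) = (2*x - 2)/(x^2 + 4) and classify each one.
f'(x) = 2*(x^2 - 2*x*(x - 1) + 4)/(x^2 + 4)^2

Solve f'(x) = 0:
  f'(x) = -2*(x^2 - 2*x - 4)/(x^2 + 4)^2; the denominator is positive wherever f is defined, so f'(x) = 0 ⇔ -2*x^2 + 4*x + 8 = 0.
  Factor: -2*x^2 + 4*x + 8 = -2*(x^2 - 2*x - 4); x^2 - 2*x - 4 = 0 has no rational roots; quadratic formula: x = (2 ± √20)/2.
  ⇒ x = 1 - sqrt(5) ≈ -1.2361, 1 + sqrt(5) ≈ 3.2361

f''(x) = 4*(4*x^2*(x - 1) + (1 - 3*x)*(x^2 + 4))/(x^2 + 4)^3
Second-derivative test at each critical point:
  f''(-1.2361) = 0.2927 > 0 → local minimum
  f''(3.2361) = -0.0427 < 0 → local maximum

Critical points: x = 1 - sqrt(5) ≈ -1.2361 (local minimum); x = 1 + sqrt(5) ≈ 3.2361 (local maximum)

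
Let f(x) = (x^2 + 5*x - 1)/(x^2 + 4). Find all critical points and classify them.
f'(x) = 5*(-x^2 + 2*x + 4)/(x^4 + 8*x^2 + 16)

Solve f'(x) = 0:
  f'(x) = -5*(x^2 - 2*x - 4)/(x^2 + 4)^2; the denominator is positive wherever f is defined, so f'(x) = 0 ⇔ -5*x^2 + 10*x + 20 = 0.
  Factor: -5*x^2 + 10*x + 20 = -5*(x^2 - 2*x - 4); x^2 - 2*x - 4 = 0 has no rational roots; quadratic formula: x = (2 ± √20)/2.
  ⇒ x = 1 - sqrt(5) ≈ -1.2361, 1 + sqrt(5) ≈ 3.2361

f''(x) = 10*(x^3 - 3*x^2 - 12*x + 4)/(x^6 + 12*x^4 + 48*x^2 + 64)
Second-derivative test at each critical point:
  f''(-1.2361) = 0.7318 > 0 → local minimum
  f''(3.2361) = -0.1068 < 0 → local maximum

Critical points: x = 1 - sqrt(5) ≈ -1.2361 (local minimum); x = 1 + sqrt(5) ≈ 3.2361 (local maximum)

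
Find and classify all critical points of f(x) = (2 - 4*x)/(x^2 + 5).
f'(x) = 4*(x^2 - x - 5)/(x^4 + 10*x^2 + 25)

Solve f'(x) = 0:
  f'(x) = 4*(x^2 - x - 5)/(x^2 + 5)^2; the denominator is positive wherever f is defined, so f'(x) = 0 ⇔ 4*x^2 - 4*x - 20 = 0.
  Factor: 4*x^2 - 4*x - 20 = 4*(x^2 - x - 5); x^2 - x - 5 = 0 has no rational roots; quadratic formula: x = (1 ± √21)/2.
  ⇒ x = 1/2 - sqrt(21)/2 ≈ -1.7913, 1/2 + sqrt(21)/2 ≈ 2.7913

f''(x) = 4*(4*x^2*(1 - 2*x) + (6*x - 1)*(x^2 + 5))/(x^2 + 5)^3
Second-derivative test at each critical point:
  f''(-1.7913) = -0.2720 < 0 → local maximum
  f''(2.7913) = 0.1120 > 0 → local minimum

Critical points: x = 1/2 - sqrt(21)/2 ≈ -1.7913 (local maximum); x = 1/2 + sqrt(21)/2 ≈ 2.7913 (local minimum)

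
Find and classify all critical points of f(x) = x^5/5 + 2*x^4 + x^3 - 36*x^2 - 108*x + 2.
f'(x) = x^4 + 8*x^3 + 3*x^2 - 72*x - 108

Solve f'(x) = 0:
  Factor: x^4 + 8*x^3 + 3*x^2 - 72*x - 108 = (x - 3)*(x + 2)*(x + 3)*(x + 6) = 0.
  ⇒ x = -6, -3, -2, 3

f''(x) = 4*x^3 + 24*x^2 + 6*x - 72
Second-derivative test at each critical point:
  f''(-6) = -108 < 0 → local maximum
  f''(-3) = 18 > 0 → local minimum
  f''(-2) = -20 < 0 → local maximum
  f''(3) = 270 > 0 → local minimum

Critical points: x = -6 (local maximum); x = -3 (local minimum); x = -2 (local maximum); x = 3 (local minimum)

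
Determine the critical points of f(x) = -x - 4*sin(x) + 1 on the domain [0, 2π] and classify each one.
f'(x) = -4*cos(x) - 1

Solve f'(x) = 0 on [0, 2π]:
  f'(x) = 0 ⇔ cos(x) = -1/4, i.e. x = ±arccos(-1/4) + 2nπ; keep the solutions lying in [0, 2π].
  ⇒ x = acos(-1/4) ≈ 1.8235, -acos(-1/4) + 2*pi ≈ 4.4597

f''(x) = 4*sin(x)
Second-derivative test at each critical point:
  f''(1.8235) = 3.8730 > 0 → local minimum
  f''(4.4597) = -3.8730 < 0 → local maximum

Critical points: x = acos(-1/4) ≈ 1.8235 (local minimum); x = -acos(-1/4) + 2*pi ≈ 4.4597 (local maximum)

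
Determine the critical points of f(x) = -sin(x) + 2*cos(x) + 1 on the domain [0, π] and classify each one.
f'(x) = -2*sin(x) - cos(x)

Solve f'(x) = 0 on [0, π]:
  f'(x) = 0 ⇔ -cos(x) = 2*sin(x) ⇔ tan(x) = -1/2, i.e. x = arctan(-1/2) + nπ; keep the solutions lying in [0, π].
  ⇒ x = pi - atan(1/2) ≈ 2.6779

f''(x) = sin(x) - 2*cos(x)
Second-derivative test at each critical point:
  f''(2.6779) = 2.2361 > 0 → local minimum

Critical points: x = pi - atan(1/2) ≈ 2.6779 (local minimum)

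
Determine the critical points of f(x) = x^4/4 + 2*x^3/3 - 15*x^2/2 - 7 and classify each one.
f'(x) = x*(x^2 + 2*x - 15)

Solve f'(x) = 0:
  Factor: x^3 + 2*x^2 - 15*x = x*(x - 3)*(x + 5) = 0.
  ⇒ x = -5, 0, 3

f''(x) = 3*x^2 + 4*x - 15
Second-derivative test at each critical point:
  f''(-5) = 40 > 0 → local minimum
  f''(0) = -15 < 0 → local maximum
  f''(3) = 24 > 0 → local minimum

Critical points: x = -5 (local minimum); x = 0 (local maximum); x = 3 (local minimum)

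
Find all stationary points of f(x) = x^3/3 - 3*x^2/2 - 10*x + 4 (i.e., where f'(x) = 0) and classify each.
f'(x) = x^2 - 3*x - 10

Solve f'(x) = 0:
  Factor: x^2 - 3*x - 10 = (x - 5)*(x + 2) = 0.
  ⇒ x = -2, 5

f''(x) = 2*x - 3
Second-derivative test at each critical point:
  f''(-2) = -7 < 0 → local maximum
  f''(5) = 7 > 0 → local minimum

Critical points: x = -2 (local maximum); x = 5 (local minimum)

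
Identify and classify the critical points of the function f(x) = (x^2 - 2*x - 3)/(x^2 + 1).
f'(x) = 2*(x^2 + 4*x - 1)/(x^4 + 2*x^2 + 1)

Solve f'(x) = 0:
  f'(x) = 2*(x^2 + 4*x - 1)/(x^2 + 1)^2; the denominator is positive wherever f is defined, so f'(x) = 0 ⇔ 2*x^2 + 8*x - 2 = 0.
  Factor: 2*x^2 + 8*x - 2 = 2*(x^2 + 4*x - 1); x^2 + 4*x - 1 = 0 has no rational roots; quadratic formula: x = (-4 ± √20)/2.
  ⇒ x = -sqrt(5) - 2 ≈ -4.2361, -2 + sqrt(5) ≈ 0.2361

f''(x) = 4*(-x^3 - 6*x^2 + 3*x + 2)/(x^6 + 3*x^4 + 3*x^2 + 1)
Second-derivative test at each critical point:
  f''(-4.2361) = -0.0249 < 0 → local maximum
  f''(0.2361) = 8.0249 > 0 → local minimum

Critical points: x = -sqrt(5) - 2 ≈ -4.2361 (local maximum); x = -2 + sqrt(5) ≈ 0.2361 (local minimum)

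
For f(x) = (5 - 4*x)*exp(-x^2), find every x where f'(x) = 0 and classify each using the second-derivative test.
f'(x) = 2*(x*(4*x - 5) - 2)*exp(-x^2)

Solve f'(x) = 0:
  f'(x) = (8*x^2 - 10*x - 4)·exp(-x^2) and exp(-x^2) > 0 for every x, so f'(x) = 0 ⇔ 8*x^2 - 10*x - 4 = 0.
  Factor: 8*x^2 - 10*x - 4 = 2*(4*x^2 - 5*x - 2); 4*x^2 - 5*x - 2 = 0 has no rational roots; quadratic formula: x = (5 ± √57)/8.
  ⇒ x = 5/8 - sqrt(57)/8 ≈ -0.3187, 5/8 + sqrt(57)/8 ≈ 1.5687

f''(x) = 2*(2*x^2*(5 - 4*x) + 12*x - 5)*exp(-x^2)
Second-derivative test at each critical point:
  f''(-0.3187) = -13.6411 < 0 → local maximum
  f''(1.5687) = 1.2889 > 0 → local minimum

Critical points: x = 5/8 - sqrt(57)/8 ≈ -0.3187 (local maximum); x = 5/8 + sqrt(57)/8 ≈ 1.5687 (local minimum)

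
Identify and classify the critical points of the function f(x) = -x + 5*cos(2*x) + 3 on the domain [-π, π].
f'(x) = -10*sin(2*x) - 1

Solve f'(x) = 0 on [-π, π]:
  f'(x) = 0 ⇔ sin(2*x) = -1/10, i.e. 2*x = arcsin(-1/10) + 2nπ or 2*x = π − arcsin(-1/10) + 2nπ; keep the solutions lying in [-π, π].
  ⇒ x = -pi/2 + asin(1/10)/2 ≈ -1.5207, -asin(1/10)/2 ≈ -0.0501, asin(1/10)/2 + pi/2 ≈ 1.6209, pi - asin(1/10)/2 ≈ 3.0915

f''(x) = -20*cos(2*x)
Second-derivative test at each critical point:
  f''(-1.5207) = 19.8997 > 0 → local minimum
  f''(-0.0501) = -19.8997 < 0 → local maximum
  f''(1.6209) = 19.8997 > 0 → local minimum
  f''(3.0915) = -19.8997 < 0 → local maximum

Critical points: x = -pi/2 + asin(1/10)/2 ≈ -1.5207 (local minimum); x = -asin(1/10)/2 ≈ -0.0501 (local maximum); x = asin(1/10)/2 + pi/2 ≈ 1.6209 (local minimum); x = pi - asin(1/10)/2 ≈ 3.0915 (local maximum)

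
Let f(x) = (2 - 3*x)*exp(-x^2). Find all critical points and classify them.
f'(x) = (2*x*(3*x - 2) - 3)*exp(-x^2)

Solve f'(x) = 0:
  f'(x) = (6*x^2 - 4*x - 3)·exp(-x^2) and exp(-x^2) > 0 for every x, so f'(x) = 0 ⇔ 6*x^2 - 4*x - 3 = 0.
  6*x^2 - 4*x - 3 = 0 has no rational roots; quadratic formula: x = (4 ± √88)/12.
  ⇒ x = 1/3 - sqrt(22)/6 ≈ -0.4484, 1/3 + sqrt(22)/6 ≈ 1.1151

f''(x) = 2*(2*x^2*(2 - 3*x) + 9*x - 2)*exp(-x^2)
Second-derivative test at each critical point:
  f''(-0.4484) = -7.6722 < 0 → local maximum
  f''(1.1151) = 2.7055 > 0 → local minimum

Critical points: x = 1/3 - sqrt(22)/6 ≈ -0.4484 (local maximum); x = 1/3 + sqrt(22)/6 ≈ 1.1151 (local minimum)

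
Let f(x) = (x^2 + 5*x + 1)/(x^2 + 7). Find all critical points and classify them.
f'(x) = (-5*x^2 + 12*x + 35)/(x^4 + 14*x^2 + 49)

Solve f'(x) = 0:
  f'(x) = -(5*x^2 - 12*x - 35)/(x^2 + 7)^2; the denominator is positive wherever f is defined, so f'(x) = 0 ⇔ -5*x^2 + 12*x + 35 = 0.
  5*x^2 - 12*x - 35 = 0 has no rational roots; quadratic formula: x = (12 ± √844)/10.
  ⇒ x = 6/5 - sqrt(211)/5 ≈ -1.7052, 6/5 + sqrt(211)/5 ≈ 4.1052

f''(x) = 2*(5*x^3 - 18*x^2 - 105*x + 42)/(x^6 + 21*x^4 + 147*x^2 + 343)
Second-derivative test at each critical point:
  f''(-1.7052) = 0.2960 > 0 → local minimum
  f''(4.1052) = -0.0511 < 0 → local maximum

Critical points: x = 6/5 - sqrt(211)/5 ≈ -1.7052 (local minimum); x = 6/5 + sqrt(211)/5 ≈ 4.1052 (local maximum)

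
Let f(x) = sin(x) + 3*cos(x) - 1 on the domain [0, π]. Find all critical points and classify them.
f'(x) = -3*sin(x) + cos(x)

Solve f'(x) = 0 on [0, π]:
  f'(x) = 0 ⇔ cos(x) = 3*sin(x) ⇔ tan(x) = 1/3, i.e. x = arctan(1/3) + nπ; keep the solutions lying in [0, π].
  ⇒ x = atan(1/3) ≈ 0.3218

f''(x) = -sin(x) - 3*cos(x)
Second-derivative test at each critical point:
  f''(0.3218) = -3.1623 < 0 → local maximum

Critical points: x = atan(1/3) ≈ 0.3218 (local maximum)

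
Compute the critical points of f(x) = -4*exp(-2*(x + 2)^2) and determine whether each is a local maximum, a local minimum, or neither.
f'(x) = 16*(x + 2)*exp(-2*(x + 2)^2)

Solve f'(x) = 0:
  f'(x) = (16*x + 32)·exp(-2*(x + 2)^2) and exp(-2*(x + 2)^2) > 0 for every x, so f'(x) = 0 ⇔ 16*x + 32 = 0.
  Factor: 16*x + 32 = 16*(x + 2) = 0.
  ⇒ x = -2

f''(x) = 16*(1 - 4*(x + 2)^2)*exp(-2*(x + 2)^2)
Second-derivative test at each critical point:
  f''(-2) = 16 > 0 → local minimum

Critical points: x = -2 (local minimum)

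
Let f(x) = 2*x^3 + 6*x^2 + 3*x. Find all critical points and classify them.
f'(x) = 6*x^2 + 12*x + 3

Solve f'(x) = 0:
  Factor: 6*x^2 + 12*x + 3 = 3*(2*x^2 + 4*x + 1); 2*x^2 + 4*x + 1 = 0 has no rational roots; quadratic formula: x = (-4 ± √8)/4.
  ⇒ x = -1 - sqrt(2)/2 ≈ -1.7071, -1 + sqrt(2)/2 ≈ -0.2929

f''(x) = 12*x + 12
Second-derivative test at each critical point:
  f''(-1.7071) = -8.4853 < 0 → local maximum
  f''(-0.2929) = 8.4853 > 0 → local minimum

Critical points: x = -1 - sqrt(2)/2 ≈ -1.7071 (local maximum); x = -1 + sqrt(2)/2 ≈ -0.2929 (local minimum)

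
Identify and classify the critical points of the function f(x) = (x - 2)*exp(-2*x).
f'(x) = (5 - 2*x)*exp(-2*x)

Solve f'(x) = 0:
  f'(x) = (5 - 2*x)·exp(-2*x) and exp(-2*x) > 0 for every x, so f'(x) = 0 ⇔ 5 - 2*x = 0.
  5 - 2*x = 0.
  ⇒ x = 5/2

f''(x) = 4*(x - 3)*exp(-2*x)
Second-derivative test at each critical point:
  f''(5/2) = -0.0135 < 0 → local maximum

Critical points: x = 5/2 (local maximum)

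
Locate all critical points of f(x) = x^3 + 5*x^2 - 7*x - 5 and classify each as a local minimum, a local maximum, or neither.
f'(x) = 3*x^2 + 10*x - 7

Solve f'(x) = 0:
  3*x^2 + 10*x - 7 = 0 has no rational roots; quadratic formula: x = (-10 ± √184)/6.
  ⇒ x = -sqrt(46)/3 - 5/3 ≈ -3.9274, -5/3 + sqrt(46)/3 ≈ 0.5941

f''(x) = 6*x + 10
Second-derivative test at each critical point:
  f''(-3.9274) = -13.5647 < 0 → local maximum
  f''(0.5941) = 13.5647 > 0 → local minimum

Critical points: x = -sqrt(46)/3 - 5/3 ≈ -3.9274 (local maximum); x = -5/3 + sqrt(46)/3 ≈ 0.5941 (local minimum)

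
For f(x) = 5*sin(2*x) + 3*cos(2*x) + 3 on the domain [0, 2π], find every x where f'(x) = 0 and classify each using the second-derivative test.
f'(x) = -6*sin(2*x) + 10*cos(2*x)

Solve f'(x) = 0 on [0, 2π]:
  f'(x) = 0 ⇔ 5*cos(2*x) = 3*sin(2*x) ⇔ tan(2*x) = 5/3, i.e. 2*x = arctan(5/3) + nπ; keep the solutions lying in [0, 2π].
  ⇒ x = atan(5/3)/2 ≈ 0.5152, atan(5/3)/2 + pi/2 ≈ 2.0860, atan(5/3)/2 + pi ≈ 3.6568, atan(5/3)/2 + 3*pi/2 ≈ 5.2276

f''(x) = -20*sin(2*x) - 12*cos(2*x)
Second-derivative test at each critical point:
  f''(0.5152) = -23.3238 < 0 → local maximum
  f''(2.0860) = 23.3238 > 0 → local minimum
  f''(3.6568) = -23.3238 < 0 → local maximum
  f''(5.2276) = 23.3238 > 0 → local minimum

Critical points: x = atan(5/3)/2 ≈ 0.5152 (local maximum); x = atan(5/3)/2 + pi/2 ≈ 2.0860 (local minimum); x = atan(5/3)/2 + pi ≈ 3.6568 (local maximum); x = atan(5/3)/2 + 3*pi/2 ≈ 5.2276 (local minimum)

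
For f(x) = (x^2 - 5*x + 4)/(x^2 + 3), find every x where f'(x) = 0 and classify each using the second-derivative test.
f'(x) = (5*x^2 - 2*x - 15)/(x^4 + 6*x^2 + 9)

Solve f'(x) = 0:
  f'(x) = (5*x^2 - 2*x - 15)/(x^2 + 3)^2; the denominator is positive wherever f is defined, so f'(x) = 0 ⇔ 5*x^2 - 2*x - 15 = 0.
  5*x^2 - 2*x - 15 = 0 has no rational roots; quadratic formula: x = (2 ± √304)/10.
  ⇒ x = 1/5 - 2*sqrt(19)/5 ≈ -1.5436, 1/5 + 2*sqrt(19)/5 ≈ 1.9436

f''(x) = 2*(-5*x^3 + 3*x^2 + 45*x - 3)/(x^6 + 9*x^4 + 27*x^2 + 27)
Second-derivative test at each critical point:
  f''(-1.5436) = -0.6018 < 0 → local maximum
  f''(1.9436) = 0.3796 > 0 → local minimum

Critical points: x = 1/5 - 2*sqrt(19)/5 ≈ -1.5436 (local maximum); x = 1/5 + 2*sqrt(19)/5 ≈ 1.9436 (local minimum)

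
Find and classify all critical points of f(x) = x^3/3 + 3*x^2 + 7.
f'(x) = x*(x + 6)

Solve f'(x) = 0:
  Factor: x^2 + 6*x = x*(x + 6) = 0.
  ⇒ x = -6, 0

f''(x) = 2*x + 6
Second-derivative test at each critical point:
  f''(-6) = -6 < 0 → local maximum
  f''(0) = 6 > 0 → local minimum

Critical points: x = -6 (local maximum); x = 0 (local minimum)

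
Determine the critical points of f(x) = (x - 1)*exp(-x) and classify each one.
f'(x) = (2 - x)*exp(-x)

Solve f'(x) = 0:
  f'(x) = (2 - x)·exp(-x) and exp(-x) > 0 for every x, so f'(x) = 0 ⇔ 2 - x = 0.
  2 - x = 0.
  ⇒ x = 2

f''(x) = (x - 3)*exp(-x)
Second-derivative test at each critical point:
  f''(2) = -0.1353 < 0 → local maximum

Critical points: x = 2 (local maximum)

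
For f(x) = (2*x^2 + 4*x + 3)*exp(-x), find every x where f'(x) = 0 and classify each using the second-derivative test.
f'(x) = (1 - 2*x^2)*exp(-x)

Solve f'(x) = 0:
  f'(x) = (1 - 2*x^2)·exp(-x) and exp(-x) > 0 for every x, so f'(x) = 0 ⇔ 1 - 2*x^2 = 0.
  2*x^2 - 1 = 0 has no rational roots; quadratic formula: x = (0 ± √8)/4.
  ⇒ x = -sqrt(2)/2 ≈ -0.7071, sqrt(2)/2 ≈ 0.7071

f''(x) = (2*x^2 - 4*x - 1)*exp(-x)
Second-derivative test at each critical point:
  f''(-0.7071) = 5.7364 > 0 → local minimum
  f''(0.7071) = -1.3946 < 0 → local maximum

Critical points: x = -sqrt(2)/2 ≈ -0.7071 (local minimum); x = sqrt(2)/2 ≈ 0.7071 (local maximum)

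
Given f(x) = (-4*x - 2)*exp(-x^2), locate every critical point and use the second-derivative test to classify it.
f'(x) = 4*(x*(2*x + 1) - 1)*exp(-x^2)

Solve f'(x) = 0:
  f'(x) = (8*x^2 + 4*x - 4)·exp(-x^2) and exp(-x^2) > 0 for every x, so f'(x) = 0 ⇔ 8*x^2 + 4*x - 4 = 0.
  Factor: 8*x^2 + 4*x - 4 = 4*(x + 1)*(2*x - 1) = 0.
  ⇒ x = -1, 1/2

f''(x) = 4*(-4*x^3 - 2*x^2 + 6*x + 1)*exp(-x^2)
Second-derivative test at each critical point:
  f''(-1) = -4.4146 < 0 → local maximum
  f''(1/2) = 9.3456 > 0 → local minimum

Critical points: x = -1 (local maximum); x = 1/2 (local minimum)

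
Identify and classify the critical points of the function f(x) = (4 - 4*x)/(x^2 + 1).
f'(x) = 4*(-x^2 + 2*x*(x - 1) - 1)/(x^2 + 1)^2

Solve f'(x) = 0:
  f'(x) = 4*(x^2 - 2*x - 1)/(x^2 + 1)^2; the denominator is positive wherever f is defined, so f'(x) = 0 ⇔ 4*x^2 - 8*x - 4 = 0.
  Factor: 4*x^2 - 8*x - 4 = 4*(x^2 - 2*x - 1); x^2 - 2*x - 1 = 0 has no rational roots; quadratic formula: x = (2 ± √8)/2.
  ⇒ x = 1 - sqrt(2) ≈ -0.4142, 1 + sqrt(2) ≈ 2.4142

f''(x) = 8*(4*x^2*(1 - x) + (3*x - 1)*(x^2 + 1))/(x^2 + 1)^3
Second-derivative test at each critical point:
  f''(-0.4142) = -8.2426 < 0 → local maximum
  f''(2.4142) = 0.2426 > 0 → local minimum

Critical points: x = 1 - sqrt(2) ≈ -0.4142 (local maximum); x = 1 + sqrt(2) ≈ 2.4142 (local minimum)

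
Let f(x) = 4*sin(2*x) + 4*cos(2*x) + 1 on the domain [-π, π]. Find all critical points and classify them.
f'(x) = 8*sqrt(2)*cos(2*x + pi/4)

Solve f'(x) = 0 on [-π, π]:
  f'(x) = 0 ⇔ 4*cos(2*x) = 4*sin(2*x) ⇔ tan(2*x) = 1, i.e. 2*x = arctan(1) + nπ; keep the solutions lying in [-π, π].
  ⇒ x = -7*pi/8 ≈ -2.7489, -3*pi/8 ≈ -1.1781, pi/8 ≈ 0.3927, 5*pi/8 ≈ 1.9635

f''(x) = -16*sqrt(2)*sin(2*x + pi/4)
Second-derivative test at each critical point:
  f''(-2.7489) = -22.6274 < 0 → local maximum
  f''(-1.1781) = 22.6274 > 0 → local minimum
  f''(0.3927) = -22.6274 < 0 → local maximum
  f''(1.9635) = 22.6274 > 0 → local minimum

Critical points: x = -7*pi/8 ≈ -2.7489 (local maximum); x = -3*pi/8 ≈ -1.1781 (local minimum); x = pi/8 ≈ 0.3927 (local maximum); x = 5*pi/8 ≈ 1.9635 (local minimum)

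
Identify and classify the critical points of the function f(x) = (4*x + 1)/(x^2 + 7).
f'(x) = 2*(-2*x^2 - x + 14)/(x^4 + 14*x^2 + 49)

Solve f'(x) = 0:
  f'(x) = -2*(2*x^2 + x - 14)/(x^2 + 7)^2; the denominator is positive wherever f is defined, so f'(x) = 0 ⇔ -4*x^2 - 2*x + 28 = 0.
  Factor: -4*x^2 - 2*x + 28 = -2*(2*x^2 + x - 14); 2*x^2 + x - 14 = 0 has no rational roots; quadratic formula: x = (-1 ± √113)/4.
  ⇒ x = -sqrt(113)/4 - 1/4 ≈ -2.9075, -1/4 + sqrt(113)/4 ≈ 2.4075

f''(x) = 2*(4*x^2*(4*x + 1) - (12*x + 1)*(x^2 + 7))/(x^2 + 7)^3
Second-derivative test at each critical point:
  f''(-2.9075) = 0.0890 > 0 → local minimum
  f''(2.4075) = -0.1298 < 0 → local maximum

Critical points: x = -sqrt(113)/4 - 1/4 ≈ -2.9075 (local minimum); x = -1/4 + sqrt(113)/4 ≈ 2.4075 (local maximum)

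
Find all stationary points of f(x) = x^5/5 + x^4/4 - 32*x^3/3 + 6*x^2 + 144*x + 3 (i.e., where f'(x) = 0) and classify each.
f'(x) = x^4 + x^3 - 32*x^2 + 12*x + 144

Solve f'(x) = 0:
  Factor: x^4 + x^3 - 32*x^2 + 12*x + 144 = (x - 4)*(x - 3)*(x + 2)*(x + 6) = 0.
  ⇒ x = -6, -2, 3, 4

f''(x) = 4*x^3 + 3*x^2 - 64*x + 12
Second-derivative test at each critical point:
  f''(-6) = -360 < 0 → local maximum
  f''(-2) = 120 > 0 → local minimum
  f''(3) = -45 < 0 → local maximum
  f''(4) = 60 > 0 → local minimum

Critical points: x = -6 (local maximum); x = -2 (local minimum); x = 3 (local maximum); x = 4 (local minimum)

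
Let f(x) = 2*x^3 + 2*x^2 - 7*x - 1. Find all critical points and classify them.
f'(x) = 6*x^2 + 4*x - 7

Solve f'(x) = 0:
  6*x^2 + 4*x - 7 = 0 has no rational roots; quadratic formula: x = (-4 ± √184)/12.
  ⇒ x = -sqrt(46)/6 - 1/3 ≈ -1.4637, -1/3 + sqrt(46)/6 ≈ 0.7971

f''(x) = 12*x + 4
Second-derivative test at each critical point:
  f''(-1.4637) = -13.5647 < 0 → local maximum
  f''(0.7971) = 13.5647 > 0 → local minimum

Critical points: x = -sqrt(46)/6 - 1/3 ≈ -1.4637 (local maximum); x = -1/3 + sqrt(46)/6 ≈ 0.7971 (local minimum)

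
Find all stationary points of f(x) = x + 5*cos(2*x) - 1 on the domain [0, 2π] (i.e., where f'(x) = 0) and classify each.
f'(x) = 1 - 10*sin(2*x)

Solve f'(x) = 0 on [0, 2π]:
  f'(x) = 0 ⇔ sin(2*x) = 1/10, i.e. 2*x = arcsin(1/10) + 2nπ or 2*x = π − arcsin(1/10) + 2nπ; keep the solutions lying in [0, 2π].
  ⇒ x = asin(1/10)/2 ≈ 0.0501, -asin(1/10)/2 + pi/2 ≈ 1.5207, asin(1/10)/2 + pi ≈ 3.1917, -asin(1/10)/2 + 3*pi/2 ≈ 4.6623

f''(x) = -20*cos(2*x)
Second-derivative test at each critical point:
  f''(0.0501) = -19.8997 < 0 → local maximum
  f''(1.5207) = 19.8997 > 0 → local minimum
  f''(3.1917) = -19.8997 < 0 → local maximum
  f''(4.6623) = 19.8997 > 0 → local minimum

Critical points: x = asin(1/10)/2 ≈ 0.0501 (local maximum); x = -asin(1/10)/2 + pi/2 ≈ 1.5207 (local minimum); x = asin(1/10)/2 + pi ≈ 3.1917 (local maximum); x = -asin(1/10)/2 + 3*pi/2 ≈ 4.6623 (local minimum)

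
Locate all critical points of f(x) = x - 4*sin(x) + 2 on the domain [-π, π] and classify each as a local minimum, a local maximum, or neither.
f'(x) = 1 - 4*cos(x)

Solve f'(x) = 0 on [-π, π]:
  f'(x) = 0 ⇔ cos(x) = 1/4, i.e. x = ±arccos(1/4) + 2nπ; keep the solutions lying in [-π, π].
  ⇒ x = -acos(1/4) ≈ -1.3181, acos(1/4) ≈ 1.3181

f''(x) = 4*sin(x)
Second-derivative test at each critical point:
  f''(-1.3181) = -3.8730 < 0 → local maximum
  f''(1.3181) = 3.8730 > 0 → local minimum

Critical points: x = -acos(1/4) ≈ -1.3181 (local maximum); x = acos(1/4) ≈ 1.3181 (local minimum)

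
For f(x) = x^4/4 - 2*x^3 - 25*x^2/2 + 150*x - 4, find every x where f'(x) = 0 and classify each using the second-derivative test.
f'(x) = x^3 - 6*x^2 - 25*x + 150

Solve f'(x) = 0:
  Factor: x^3 - 6*x^2 - 25*x + 150 = (x - 6)*(x - 5)*(x + 5) = 0.
  ⇒ x = -5, 5, 6

f''(x) = 3*x^2 - 12*x - 25
Second-derivative test at each critical point:
  f''(-5) = 110 > 0 → local minimum
  f''(5) = -10 < 0 → local maximum
  f''(6) = 11 > 0 → local minimum

Critical points: x = -5 (local minimum); x = 5 (local maximum); x = 6 (local minimum)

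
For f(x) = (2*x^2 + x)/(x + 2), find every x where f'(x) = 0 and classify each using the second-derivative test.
f'(x) = 2*(x^2 + 4*x + 1)/(x^2 + 4*x + 4)

Solve f'(x) = 0:
  f'(x) = 2*(x^2 + 4*x + 1)/(x + 2)^2; the denominator is positive wherever f is defined, so f'(x) = 0 ⇔ 2*x^2 + 8*x + 2 = 0.
  Factor: 2*x^2 + 8*x + 2 = 2*(x^2 + 4*x + 1); x^2 + 4*x + 1 = 0 has no rational roots; quadratic formula: x = (-4 ± √12)/2.
  ⇒ x = -2 - sqrt(3) ≈ -3.7321, -2 + sqrt(3) ≈ -0.2679

f''(x) = 12/(x^3 + 6*x^2 + 12*x + 8)
Second-derivative test at each critical point:
  f''(-3.7321) = -2.3094 < 0 → local maximum
  f''(-0.2679) = 2.3094 > 0 → local minimum

Critical points: x = -2 - sqrt(3) ≈ -3.7321 (local maximum); x = -2 + sqrt(3) ≈ -0.2679 (local minimum)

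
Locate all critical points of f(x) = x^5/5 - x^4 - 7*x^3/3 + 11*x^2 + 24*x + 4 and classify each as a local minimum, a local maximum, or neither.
f'(x) = x^4 - 4*x^3 - 7*x^2 + 22*x + 24

Solve f'(x) = 0:
  Factor: x^4 - 4*x^3 - 7*x^2 + 22*x + 24 = (x - 4)*(x - 3)*(x + 1)*(x + 2) = 0.
  ⇒ x = -2, -1, 3, 4

f''(x) = 4*x^3 - 12*x^2 - 14*x + 22
Second-derivative test at each critical point:
  f''(-2) = -30 < 0 → local maximum
  f''(-1) = 20 > 0 → local minimum
  f''(3) = -20 < 0 → local maximum
  f''(4) = 30 > 0 → local minimum

Critical points: x = -2 (local maximum); x = -1 (local minimum); x = 3 (local maximum); x = 4 (local minimum)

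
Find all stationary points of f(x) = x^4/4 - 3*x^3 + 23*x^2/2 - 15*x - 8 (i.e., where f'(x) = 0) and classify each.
f'(x) = x^3 - 9*x^2 + 23*x - 15

Solve f'(x) = 0:
  Factor: x^3 - 9*x^2 + 23*x - 15 = (x - 5)*(x - 3)*(x - 1) = 0.
  ⇒ x = 1, 3, 5

f''(x) = 3*x^2 - 18*x + 23
Second-derivative test at each critical point:
  f''(1) = 8 > 0 → local minimum
  f''(3) = -4 < 0 → local maximum
  f''(5) = 8 > 0 → local minimum

Critical points: x = 1 (local minimum); x = 3 (local maximum); x = 5 (local minimum)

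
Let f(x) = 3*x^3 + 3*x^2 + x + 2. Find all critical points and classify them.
f'(x) = 9*x^2 + 6*x + 1

Solve f'(x) = 0:
  Factor: 9*x^2 + 6*x + 1 = (3*x + 1)^2 = 0.
  ⇒ x = -1/3

f''(x) = 18*x + 6
Second-derivative test at each critical point:
  f''(-1/3) = 0, so the second-derivative test is inconclusive; use the first-derivative test: f'(-7/12) = 0.5625, f'(-1/12) = 0.5625 — f' is positive on both sides (no sign change) → neither a local maximum nor a local minimum

Critical points: x = -1/3 (neither)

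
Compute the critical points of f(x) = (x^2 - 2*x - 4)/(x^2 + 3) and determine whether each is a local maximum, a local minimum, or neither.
f'(x) = 2*(x^2 + 7*x - 3)/(x^4 + 6*x^2 + 9)

Solve f'(x) = 0:
  f'(x) = 2*(x^2 + 7*x - 3)/(x^2 + 3)^2; the denominator is positive wherever f is defined, so f'(x) = 0 ⇔ 2*x^2 + 14*x - 6 = 0.
  Factor: 2*x^2 + 14*x - 6 = 2*(x^2 + 7*x - 3); x^2 + 7*x - 3 = 0 has no rational roots; quadratic formula: x = (-7 ± √61)/2.
  ⇒ x = -sqrt(61)/2 - 7/2 ≈ -7.4051, -7/2 + sqrt(61)/2 ≈ 0.4051

f''(x) = 2*(-2*x^3 - 21*x^2 + 18*x + 21)/(x^6 + 9*x^4 + 27*x^2 + 27)
Second-derivative test at each critical point:
  f''(-7.4051) = -0.0047 < 0 → local maximum
  f''(0.4051) = 1.5602 > 0 → local minimum

Critical points: x = -sqrt(61)/2 - 7/2 ≈ -7.4051 (local maximum); x = -7/2 + sqrt(61)/2 ≈ 0.4051 (local minimum)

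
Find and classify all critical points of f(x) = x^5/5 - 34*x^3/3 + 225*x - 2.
f'(x) = x^4 - 34*x^2 + 225

Solve f'(x) = 0:
  Factor: x^4 - 34*x^2 + 225 = (x - 5)*(x - 3)*(x + 3)*(x + 5) = 0.
  ⇒ x = -5, -3, 3, 5

f''(x) = 4*x*(x^2 - 17)
Second-derivative test at each critical point:
  f''(-5) = -160 < 0 → local maximum
  f''(-3) = 96 > 0 → local minimum
  f''(3) = -96 < 0 → local maximum
  f''(5) = 160 > 0 → local minimum

Critical points: x = -5 (local maximum); x = -3 (local minimum); x = 3 (local maximum); x = 5 (local minimum)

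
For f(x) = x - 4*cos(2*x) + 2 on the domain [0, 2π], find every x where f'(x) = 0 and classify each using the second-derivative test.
f'(x) = 8*sin(2*x) + 1

Solve f'(x) = 0 on [0, 2π]:
  f'(x) = 0 ⇔ sin(2*x) = -1/8, i.e. 2*x = arcsin(-1/8) + 2nπ or 2*x = π − arcsin(-1/8) + 2nπ; keep the solutions lying in [0, 2π].
  ⇒ x = asin(1/8)/2 + pi/2 ≈ 1.6335, pi - asin(1/8)/2 ≈ 3.0789, asin(1/8)/2 + 3*pi/2 ≈ 4.7751, -asin(1/8)/2 + 2*pi ≈ 6.2205

f''(x) = 16*cos(2*x)
Second-derivative test at each critical point:
  f''(1.6335) = -15.8745 < 0 → local maximum
  f''(3.0789) = 15.8745 > 0 → local minimum
  f''(4.7751) = -15.8745 < 0 → local maximum
  f''(6.2205) = 15.8745 > 0 → local minimum

Critical points: x = asin(1/8)/2 + pi/2 ≈ 1.6335 (local maximum); x = pi - asin(1/8)/2 ≈ 3.0789 (local minimum); x = asin(1/8)/2 + 3*pi/2 ≈ 4.7751 (local maximum); x = -asin(1/8)/2 + 2*pi ≈ 6.2205 (local minimum)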